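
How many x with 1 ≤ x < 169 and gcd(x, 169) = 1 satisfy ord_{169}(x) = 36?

0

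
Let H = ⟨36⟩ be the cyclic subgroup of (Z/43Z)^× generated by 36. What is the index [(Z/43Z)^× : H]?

ord(36) | φ(43) = 43 − 1 = 42 = 2 · 3 · 7.
Divisors of 42: 1, 2, 3, 6, 7, 14, 21, 42.
Evaluate successive powers at the divisors of 42:
36^1 ≡ 36
36^2 ≡ 6
36^3 ≡ 1
So ord_43(36) = 3, hence |⟨36⟩| = 3.
Index = |(Z/43Z)^×| / |⟨36⟩| = 42 / 3 = 14.

14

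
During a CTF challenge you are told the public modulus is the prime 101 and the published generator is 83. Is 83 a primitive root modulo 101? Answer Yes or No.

Yes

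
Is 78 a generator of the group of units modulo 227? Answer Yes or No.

No

φ(227) = 227 − 1 = 226 = 2 · 113.
An element g generates (Z/227Z)^× iff g^(226/q) ≢ 1 (mod 227) for each prime q ∈ {2, 113}.
78^113 ≡ 1 (mod 227)  [q = 2: ≡ 1 ✗]
78^2 ≡ 182 (mod 227)  [q = 113: ≢ 1 ✓]
78^113 ≡ 1 shows ord(78) | 113, strictly less than φ(227); not a primitive root.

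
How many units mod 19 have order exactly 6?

2

φ(19) = 19 − 1 = 18 = 2 · 3^2.
In a cyclic group of order 18, there are φ(d) elements of order d for each divisor d of 18, and zero for non-divisors.
6 = 2 · 3 divides 18, and φ(6) = 2.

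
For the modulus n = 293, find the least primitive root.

φ(293) = 293 − 1 = 292 = 2^2 · 73.
g is a primitive root iff g^(292/q) ≢ 1 (mod 293) for each prime q ∈ {2, 73}.
g = 2: 2^146 ≡ 292; 2^4 ≡ 16 — none is 1, so 2 is a primitive root.
The smallest primitive root modulo 293 is 2.

2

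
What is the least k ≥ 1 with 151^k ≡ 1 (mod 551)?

14

ord(151) | φ(551) = φ(19·29) = (19−1)·(29−1) = 18·28 = 504 = 2^3 · 3^2 · 7.
Divisors of 504: 1, 2, 3, 4, 6, 7, 8, 9, 12, 14, 18, 21, 24, 28, 36, 42, 56, 63, 72, 84, 126, 168, 252, 504.
Test each divisor d:
151^1 ≡ 151
151^2 ≡ 210
151^3 ≡ 303
151^4 ≡ 20
151^6 ≡ 343
151^7 ≡ 550
151^8 ≡ 400
151^9 ≡ 341
151^12 ≡ 286
151^14 ≡ 1
The smallest such exponent is 14, so the order of 151 is 14.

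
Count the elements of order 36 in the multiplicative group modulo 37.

12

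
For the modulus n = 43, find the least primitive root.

3

φ(43) = 43 − 1 = 42 = 2 · 3 · 7.
g is a primitive root iff g^(42/q) ≢ 1 (mod 43) for each prime q ∈ {2, 3, 7}.
g = 2: 2^21 ≡ 42; 2^14 ≡ 1 — hits 1, so not a primitive root.
g = 3: 3^21 ≡ 42; 3^14 ≡ 36; 3^6 ≡ 41 — none is 1, so 3 is a primitive root.
So 3 is the smallest generator of (Z/43Z)^×.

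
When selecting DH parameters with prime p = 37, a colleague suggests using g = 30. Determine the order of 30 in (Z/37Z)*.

The order of 30 must divide φ(37) = 37 − 1 = 36 = 2^2 · 3^2.
Divisors of 36: 1, 2, 3, 4, 6, 9, 12, 18, 36.
Evaluate successive powers at the divisors of 36:
30^1 ≡ 30 (mod 37)
30^2 ≡ 12 (mod 37)
30^3 ≡ 27 (mod 37)
30^4 ≡ 33 (mod 37)
30^6 ≡ 26 (mod 37)
30^9 ≡ 36 (mod 37)
30^12 ≡ 10 (mod 37)
30^18 ≡ 1 (mod 37) ✓
Therefore the multiplicative order of 30 modulo 37 is 18.

18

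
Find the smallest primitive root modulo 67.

φ(67) = 67 − 1 = 66 = 2 · 3 · 11.
Test candidates g = 2, 3, … against the prime factors q ∈ {2, 3, 11} of φ(67): g is a generator iff g^(66/q) ≢ 1 for every such q.
g = 2: 2^33 ≡ 66; 2^22 ≡ 37; 2^6 ≡ 64 — none is 1, so 2 is a primitive root.
Hence the least primitive root of 67 is 2.

2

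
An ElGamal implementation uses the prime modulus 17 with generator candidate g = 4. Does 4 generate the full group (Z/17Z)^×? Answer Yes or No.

No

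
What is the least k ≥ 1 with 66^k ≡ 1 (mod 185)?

The order of 66 must divide φ(185) = φ(5·37) = (5−1)·(37−1) = 4·36 = 144 = 2^4 · 3^2.
Divisors of 144: 1, 2, 3, 4, 6, 8, 9, 12, 16, 18, 24, 36, 48, 72, 144.
Check 66^d mod 185 for each divisor in increasing order:
66^1 ≡ 66 (mod 185)
66^2 ≡ 101 (mod 185)
66^3 ≡ 6 (mod 185)
66^4 ≡ 26 (mod 185)
66^6 ≡ 36 (mod 185)
66^8 ≡ 121 (mod 185)
66^9 ≡ 31 (mod 185)
66^12 ≡ 1 (mod 185) ✓
The smallest such exponent is 12, so the order of 66 is 12.

12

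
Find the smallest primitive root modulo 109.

6

φ(109) = 109 − 1 = 108 = 2^2 · 3^3.
Test candidates g = 2, 3, … against the prime factors q ∈ {2, 3} of φ(109): g is a generator iff g^(108/q) ≢ 1 for every such q.
g = 2: 2^54 ≡ 108; 2^36 ≡ 1 — hits 1, so not a primitive root.
g = 3: 3^54 ≡ 1 — hits 1, so not a primitive root.
g = 4: 4^54 ≡ 1 — hits 1, so not a primitive root.
g = 5: 5^54 ≡ 1 — hits 1, so not a primitive root.
g = 6: 6^54 ≡ 108; 6^36 ≡ 63 — none is 1, so 6 is a primitive root.
Hence the least primitive root of 109 is 6.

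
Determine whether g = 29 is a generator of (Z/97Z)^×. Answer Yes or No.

Yes

φ(97) = 97 − 1 = 96 = 2^5 · 3.
Test 29^(96/q) mod 97 for each prime factor q of 96:
29^48 ≡ 96 (mod 97)  [q = 2: ≢ 1 ✓]
29^32 ≡ 35 (mod 97)  [q = 3: ≢ 1 ✓]
Every test exponent gives a nontrivial residue, hence 29 generates the full group.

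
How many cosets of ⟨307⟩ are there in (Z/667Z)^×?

14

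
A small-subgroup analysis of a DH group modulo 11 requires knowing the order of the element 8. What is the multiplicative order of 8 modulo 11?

The order of 8 must divide φ(11) = 11 − 1 = 10 = 2 · 5.
Divisors of 10: 1, 2, 5, 10.
Test each divisor d:
8^1 ≡ 8
8^2 ≡ 9
8^5 ≡ 10
8^10 ≡ 1
Hence ord(8) = 10.

10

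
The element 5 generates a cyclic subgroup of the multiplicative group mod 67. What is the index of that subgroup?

The order of 5 must divide φ(67) = 67 − 1 = 66 = 2 · 3 · 11.
Divisors of 66: 1, 2, 3, 6, 11, 22, 33, 66.
Check 5^d mod 67 for each divisor in increasing order:
5^1 ≡ 5 (mod 67)
5^2 ≡ 25 (mod 67)
5^3 ≡ 58 (mod 67)
5^6 ≡ 14 (mod 67)
5^11 ≡ 66 (mod 67)
5^22 ≡ 1 (mod 67) ✓
So ord_67(5) = 22, hence |⟨5⟩| = 22.
Index = |(Z/67Z)^×| / |⟨5⟩| = 66 / 22 = 3.

3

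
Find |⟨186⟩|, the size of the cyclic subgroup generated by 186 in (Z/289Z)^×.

34

Since 186 ∈ (Z/289Z)^×, its order divides φ(289) = φ(17^2) = 17·(17−1) = 272 = 2^4 · 17.
Divisors of 272: 1, 2, 4, 8, 16, 17, 34, 68, 136, 272.
Check 186^d mod 289 for each divisor in increasing order:
186^1 ≡ 186 (mod 289)
186^2 ≡ 205 (mod 289)
186^4 ≡ 120 (mod 289)
186^8 ≡ 239 (mod 289)
186^16 ≡ 188 (mod 289)
186^17 ≡ 288 (mod 289)
186^34 ≡ 1 (mod 289) ✓
Hence ord(186) = 34.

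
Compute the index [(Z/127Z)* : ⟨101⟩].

ord(101) | φ(127) = 127 − 1 = 126 = 2 · 3^2 · 7.
Divisors of 126: 1, 2, 3, 6, 7, 9, 14, 18, 21, 42, 63, 126.
Evaluate successive powers at the divisors of 126:
101^1 ≡ 101 (mod 127)
101^2 ≡ 41 (mod 127)
101^3 ≡ 77 (mod 127)
101^6 ≡ 87 (mod 127)
101^7 ≡ 24 (mod 127)
101^9 ≡ 95 (mod 127)
101^14 ≡ 68 (mod 127)
101^18 ≡ 8 (mod 127)
101^21 ≡ 108 (mod 127)
101^42 ≡ 107 (mod 127)
101^63 ≡ 126 (mod 127)
101^126 ≡ 1 (mod 127) ✓
The order of 101 is 126, so the subgroup it generates has 126 elements.
[(Z/127Z)^× : ⟨101⟩] = 126/126 = 1.

1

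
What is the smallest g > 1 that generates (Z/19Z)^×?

2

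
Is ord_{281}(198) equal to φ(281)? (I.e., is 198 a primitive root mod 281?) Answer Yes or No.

Yes

φ(281) = 281 − 1 = 280 = 2^3 · 5 · 7.
It suffices to check that the order of 198 is not a proper divisor of 280: compute 198^(280/q) for q ∈ {2, 5, 7}.
198^140 ≡ 280 (mod 281)  [q = 2: ≢ 1 ✓]
198^56 ≡ 232 (mod 281)  [q = 5: ≢ 1 ✓]
198^40 ≡ 165 (mod 281)  [q = 7: ≢ 1 ✓]
All checks pass, so 198 has order 280 and is a primitive root modulo 281.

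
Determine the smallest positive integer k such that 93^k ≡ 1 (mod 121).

55

By Lagrange's theorem, ord_121(93) divides φ(121) = φ(11^2) = 11·(11−1) = 110 = 2 · 5 · 11.
Divisors of 110: 1, 2, 5, 10, 11, 22, 55, 110.
Check 93^d mod 121 for each divisor in increasing order:
93^1 ≡ 93
93^2 ≡ 58
93^5 ≡ 67
93^10 ≡ 12
93^11 ≡ 27
93^22 ≡ 3
93^55 ≡ 1
So ord_121(93) = 55.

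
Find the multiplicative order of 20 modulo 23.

The order of 20 must divide φ(23) = 23 − 1 = 22 = 2 · 11.
Divisors of 22: 1, 2, 11, 22.
Evaluate successive powers at the divisors of 22:
20^1 ≡ 20
20^2 ≡ 9
20^11 ≡ 22
20^22 ≡ 1
So ord_23(20) = 22.

22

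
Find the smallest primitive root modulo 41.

φ(41) = 41 − 1 = 40 = 2^3 · 5.
g is a primitive root iff g^(40/q) ≢ 1 (mod 41) for each prime q ∈ {2, 5}.
g = 2: 2^20 ≡ 1 — hits 1, so not a primitive root.
g = 3: 3^20 ≡ 40; 3^8 ≡ 1 — hits 1, so not a primitive root.
g = 4: 4^20 ≡ 1 — hits 1, so not a primitive root.
g = 5: 5^20 ≡ 1 — hits 1, so not a primitive root.
g = 6: 6^20 ≡ 40; 6^8 ≡ 10 — none is 1, so 6 is a primitive root.
Hence the least primitive root of 41 is 6.

6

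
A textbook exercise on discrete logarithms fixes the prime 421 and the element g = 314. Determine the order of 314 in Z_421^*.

30

ord(314) | φ(421) = 421 − 1 = 420 = 2^2 · 3 · 5 · 7.
Divisors of 420: 1, 2, 3, 4, 5, 6, 7, 10, 12, 14, 15, 20, 21, 28, 30, 35, 42, 60, 70, 84, 105, 140, 210, 420.
Evaluate successive powers at the divisors of 420:
314^1 ≡ 314 (mod 421)
314^2 ≡ 82 (mod 421)
314^3 ≡ 67 (mod 421)
314^4 ≡ 409 (mod 421)
314^5 ≡ 21 (mod 421)
314^6 ≡ 279 (mod 421)
314^7 ≡ 38 (mod 421)
314^10 ≡ 20 (mod 421)
314^12 ≡ 377 (mod 421)
314^14 ≡ 181 (mod 421)
314^15 ≡ 420 (mod 421)
314^20 ≡ 400 (mod 421)
314^21 ≡ 142 (mod 421)
314^28 ≡ 344 (mod 421)
314^30 ≡ 1 (mod 421) ✓
Hence ord(314) = 30.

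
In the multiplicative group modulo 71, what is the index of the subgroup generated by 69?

1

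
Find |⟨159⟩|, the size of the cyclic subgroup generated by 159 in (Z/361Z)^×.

ord(159) | φ(361) = φ(19^2) = 19·(19−1) = 342 = 2 · 3^2 · 19.
Divisors of 342: 1, 2, 3, 6, 9, 18, 19, 38, 57, 114, 171, 342.
Test each divisor d:
159^1 ≡ 159
159^2 ≡ 11
159^3 ≡ 305
159^6 ≡ 248
159^9 ≡ 191
159^18 ≡ 20
159^19 ≡ 292
159^38 ≡ 68
159^57 ≡ 1
Hence ord(159) = 57.

57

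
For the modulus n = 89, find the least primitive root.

φ(89) = 89 − 1 = 88 = 2^3 · 11.
g is a primitive root iff g^(88/q) ≢ 1 (mod 89) for each prime q ∈ {2, 11}.
g = 2: 2^44 ≡ 1 — hits 1, so not a primitive root.
g = 3: 3^44 ≡ 88; 3^8 ≡ 64 — none is 1, so 3 is a primitive root.
The smallest primitive root modulo 89 is 3.

3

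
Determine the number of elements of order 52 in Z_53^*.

24

φ(53) = 53 − 1 = 52 = 2^2 · 13.
In a cyclic group of order 52, there are φ(d) elements of order d for each divisor d of 52, and zero for non-divisors.
52 = 2^2 · 13 divides 52, and φ(52) = 24.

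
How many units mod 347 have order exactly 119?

0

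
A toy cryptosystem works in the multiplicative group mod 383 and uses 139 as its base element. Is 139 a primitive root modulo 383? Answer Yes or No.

No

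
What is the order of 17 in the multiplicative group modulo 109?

36

By Lagrange's theorem, ord_109(17) divides φ(109) = 109 − 1 = 108 = 2^2 · 3^3.
Divisors of 108: 1, 2, 3, 4, 6, 9, 12, 18, 27, 36, 54, 108.
Test each divisor d:
17^1 ≡ 17 (mod 109)
17^2 ≡ 71 (mod 109)
17^3 ≡ 8 (mod 109)
17^4 ≡ 27 (mod 109)
17^6 ≡ 64 (mod 109)
17^9 ≡ 76 (mod 109)
17^12 ≡ 63 (mod 109)
17^18 ≡ 108 (mod 109)
17^27 ≡ 33 (mod 109)
17^36 ≡ 1 (mod 109) ✓
The smallest such exponent is 36, so the order of 17 is 36.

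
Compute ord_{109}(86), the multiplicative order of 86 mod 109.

36

The order of 86 must divide φ(109) = 109 − 1 = 108 = 2^2 · 3^3.
Divisors of 108: 1, 2, 3, 4, 6, 9, 12, 18, 27, 36, 54, 108.
Test each divisor d:
86^1 ≡ 86 (mod 109)
86^2 ≡ 93 (mod 109)
86^3 ≡ 41 (mod 109)
86^4 ≡ 38 (mod 109)
86^6 ≡ 46 (mod 109)
86^9 ≡ 33 (mod 109)
86^12 ≡ 45 (mod 109)
86^18 ≡ 108 (mod 109)
86^27 ≡ 76 (mod 109)
86^36 ≡ 1 (mod 109) ✓
Therefore the multiplicative order of 86 modulo 109 is 36.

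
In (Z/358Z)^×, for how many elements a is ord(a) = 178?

88

φ(358) = φ(2)·φ(179) = 1·178 = 178 = 2 · 89.
Since (Z/358Z)^× is cyclic of order 178, the number of elements of order d is φ(d) when d | 178 and 0 otherwise.
178 = 2 · 89 divides 178, and φ(178) = 88.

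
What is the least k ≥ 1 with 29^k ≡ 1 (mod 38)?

18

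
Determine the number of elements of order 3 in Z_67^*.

2

φ(67) = 67 − 1 = 66 = 2 · 3 · 11.
(Z/67Z)^× is cyclic (|G| = 66); a cyclic group of order m has exactly φ(d) elements of each order d | m, and none otherwise.
3 | 66, and φ(3) = 3 − 1 = 2.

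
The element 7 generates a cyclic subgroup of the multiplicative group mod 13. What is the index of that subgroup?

1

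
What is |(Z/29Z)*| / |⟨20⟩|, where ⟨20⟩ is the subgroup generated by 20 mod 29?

4

ord(20) | φ(29) = 29 − 1 = 28 = 2^2 · 7.
Divisors of 28: 1, 2, 4, 7, 14, 28.
Check 20^d mod 29 for each divisor in increasing order:
20^1 ≡ 20 (mod 29)
20^2 ≡ 23 (mod 29)
20^4 ≡ 7 (mod 29)
20^7 ≡ 1 (mod 29) ✓
The order of 20 is 7, so the subgroup it generates has 7 elements.
Index = |(Z/29Z)^×| / |⟨20⟩| = 28 / 7 = 4.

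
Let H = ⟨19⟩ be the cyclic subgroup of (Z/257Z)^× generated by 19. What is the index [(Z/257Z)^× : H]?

1

The order of 19 must divide φ(257) = 257 − 1 = 256 = 2^8.
Divisors of 256: 1, 2, 4, 8, 16, 32, 64, 128, 256.
Test each divisor d:
19^1 ≡ 19
19^2 ≡ 104
19^4 ≡ 22
19^8 ≡ 227
19^16 ≡ 129
19^32 ≡ 193
19^64 ≡ 241
19^128 ≡ 256
19^256 ≡ 1
The order of 19 is 256, so the subgroup it generates has 256 elements.
The index is φ(257) / ord(19) = 256 / 256 = 1.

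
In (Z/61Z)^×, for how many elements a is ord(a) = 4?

φ(61) = 61 − 1 = 60 = 2^2 · 3 · 5.
In a cyclic group of order 60, there are φ(d) elements of order d for each divisor d of 60, and zero for non-divisors.
4 = 2^2 divides 60, and φ(4) = 2.

2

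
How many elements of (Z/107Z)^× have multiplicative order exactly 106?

φ(107) = 107 − 1 = 106 = 2 · 53.
Since (Z/107Z)^× is cyclic of order 106, the number of elements of order d is φ(d) when d | 106 and 0 otherwise.
106 = 2 · 53 divides 106, and φ(106) = 52.

52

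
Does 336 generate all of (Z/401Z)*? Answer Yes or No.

Yes

φ(401) = 401 − 1 = 400 = 2^4 · 5^2.
It suffices to check that the order of 336 is not a proper divisor of 400: compute 336^(400/q) for q ∈ {2, 5}.
336^200 ≡ 400 (mod 401)  [q = 2: ≢ 1 ✓]
336^80 ≡ 372 (mod 401)  [q = 5: ≢ 1 ✓]
All checks pass, so 336 has order 400 and is a primitive root modulo 401.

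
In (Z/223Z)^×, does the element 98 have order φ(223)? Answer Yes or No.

φ(223) = 223 − 1 = 222 = 2 · 3 · 37.
It suffices to check that the order of 98 is not a proper divisor of 222: compute 98^(222/q) for q ∈ {2, 3, 37}.
98^111 ≡ 1 (mod 223)  [q = 2: ≡ 1 ✗]
98^74 ≡ 1 (mod 223)  [q = 3: ≡ 1 ✗]
98^6 ≡ 30 (mod 223)  [q = 37: ≢ 1 ✓]
98^111 ≡ 1 shows ord(98) | 111, strictly less than φ(223); not a primitive root.

No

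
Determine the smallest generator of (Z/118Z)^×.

11

φ(118) = φ(2)·φ(59) = 1·58 = 58 = 2 · 29.
g is a primitive root iff g^(58/q) ≢ 1 (mod 118) for each prime q ∈ {2, 29}.
g = 2: gcd(2, 118) = 2 > 1, not a unit — skip.
g = 3: 3^29 ≡ 1 — hits 1, so not a primitive root.
g = 4: gcd(4, 118) = 2 > 1, not a unit — skip.
g = 5: 5^29 ≡ 1 — hits 1, so not a primitive root.
g = 6: gcd(6, 118) = 2 > 1, not a unit — skip.
g = 7: 7^29 ≡ 1 — hits 1, so not a primitive root.
g = 8: gcd(8, 118) = 2 > 1, not a unit — skip.
g = 9: 9^29 ≡ 1 — hits 1, so not a primitive root.
g = 10: gcd(10, 118) = 2 > 1, not a unit — skip.
g = 11: 11^29 ≡ 117; 11^2 ≡ 3 — none is 1, so 11 is a primitive root.
So 11 is the smallest generator of (Z/118Z)^×.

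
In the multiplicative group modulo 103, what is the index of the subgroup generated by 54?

1

By Lagrange's theorem, ord_103(54) divides φ(103) = 103 − 1 = 102 = 2 · 3 · 17.
Divisors of 102: 1, 2, 3, 6, 17, 34, 51, 102.
Check 54^d mod 103 for each divisor in increasing order:
54^1 ≡ 54 (mod 103)
54^2 ≡ 32 (mod 103)
54^3 ≡ 80 (mod 103)
54^6 ≡ 14 (mod 103)
54^17 ≡ 47 (mod 103)
54^34 ≡ 46 (mod 103)
54^51 ≡ 102 (mod 103)
54^102 ≡ 1 (mod 103) ✓
So ord_103(54) = 102, hence |⟨54⟩| = 102.
The index is φ(103) / ord(54) = 102 / 102 = 1.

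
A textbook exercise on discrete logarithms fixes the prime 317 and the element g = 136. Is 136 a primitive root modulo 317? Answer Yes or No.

No

φ(317) = 317 − 1 = 316 = 2^2 · 79.
136 is a primitive root mod 317 iff 136^(φ(317)/q) ≢ 1 for every prime q | φ(317), i.e. q ∈ {2, 79}.
136^158 ≡ 1 (mod 317)  [q = 2: ≡ 1 ✗]
136^4 ≡ 54 (mod 317)  [q = 79: ≢ 1 ✓]
Since 136^158 ≡ 1, the order of 136 divides 158 < 316, so 136 is not a primitive root.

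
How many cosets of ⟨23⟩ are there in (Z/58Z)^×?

4

By Lagrange's theorem, ord_58(23) divides φ(58) = φ(2)·φ(29) = 1·28 = 28 = 2^2 · 7.
Divisors of 28: 1, 2, 4, 7, 14, 28.
Compute 23^d (mod 58) for the divisors d until we hit 1:
23^1 ≡ 23 (mod 58)
23^2 ≡ 7 (mod 58)
23^4 ≡ 49 (mod 58)
23^7 ≡ 1 (mod 58) ✓
So ord_58(23) = 7, hence |⟨23⟩| = 7.
The index is φ(58) / ord(23) = 28 / 7 = 4.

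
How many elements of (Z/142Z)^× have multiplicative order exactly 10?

4

φ(142) = φ(2)·φ(71) = 1·70 = 70 = 2 · 5 · 7.
Since (Z/142Z)^× is cyclic of order 70, the number of elements of order d is φ(d) when d | 70 and 0 otherwise.
10 = 2 · 5 divides 70, and φ(10) = 4.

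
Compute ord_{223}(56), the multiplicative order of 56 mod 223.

37

The order of 56 must divide φ(223) = 223 − 1 = 222 = 2 · 3 · 37.
Divisors of 222: 1, 2, 3, 6, 37, 74, 111, 222.
Check 56^d mod 223 for each divisor in increasing order:
56^1 ≡ 56 (mod 223)
56^2 ≡ 14 (mod 223)
56^3 ≡ 115 (mod 223)
56^6 ≡ 68 (mod 223)
56^37 ≡ 1 (mod 223) ✓
So ord_223(56) = 37.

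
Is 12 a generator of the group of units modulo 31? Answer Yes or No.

Yes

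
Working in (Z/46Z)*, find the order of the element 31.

11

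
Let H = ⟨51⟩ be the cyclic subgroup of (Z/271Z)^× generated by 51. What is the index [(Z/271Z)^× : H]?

Since 51 ∈ (Z/271Z)^×, its order divides φ(271) = 271 − 1 = 270 = 2 · 3^3 · 5.
Divisors of 270: 1, 2, 3, 5, 6, 9, 10, 15, 18, 27, 30, 45, 54, 90, 135, 270.
Test each divisor d:
51^1 ≡ 51 (mod 271)
51^2 ≡ 162 (mod 271)
51^3 ≡ 132 (mod 271)
51^5 ≡ 246 (mod 271)
51^6 ≡ 80 (mod 271)
51^9 ≡ 262 (mod 271)
51^10 ≡ 83 (mod 271)
51^15 ≡ 93 (mod 271)
51^18 ≡ 81 (mod 271)
51^27 ≡ 84 (mod 271)
51^30 ≡ 248 (mod 271)
51^45 ≡ 29 (mod 271)
51^54 ≡ 10 (mod 271)
51^90 ≡ 28 (mod 271)
51^135 ≡ 270 (mod 271)
51^270 ≡ 1 (mod 271) ✓
Thus |⟨51⟩| = ord(51) = 270.
[(Z/271Z)^× : ⟨51⟩] = 270/270 = 1.

1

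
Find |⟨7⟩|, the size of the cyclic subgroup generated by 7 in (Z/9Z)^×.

ord(7) | φ(9) = φ(3^2) = 3·(3−1) = 6 = 2 · 3.
Divisors of 6: 1, 2, 3, 6.
Test each divisor d:
7^1 ≡ 7 (mod 9)
7^2 ≡ 4 (mod 9)
7^3 ≡ 1 (mod 9) ✓
So ord_9(7) = 3.

3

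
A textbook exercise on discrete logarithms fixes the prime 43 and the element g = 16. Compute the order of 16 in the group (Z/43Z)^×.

7

Since 16 ∈ (Z/43Z)^×, its order divides φ(43) = 43 − 1 = 42 = 2 · 3 · 7.
Divisors of 42: 1, 2, 3, 6, 7, 14, 21, 42.
Test each divisor d:
16^1 ≡ 16 (mod 43)
16^2 ≡ 41 (mod 43)
16^3 ≡ 11 (mod 43)
16^6 ≡ 35 (mod 43)
16^7 ≡ 1 (mod 43) ✓
The smallest such exponent is 7, so the order of 16 is 7.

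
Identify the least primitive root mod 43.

φ(43) = 43 − 1 = 42 = 2 · 3 · 7.
g is a primitive root iff g^(42/q) ≢ 1 (mod 43) for each prime q ∈ {2, 3, 7}.
g = 2: 2^21 ≡ 42; 2^14 ≡ 1 — hits 1, so not a primitive root.
g = 3: 3^21 ≡ 42; 3^14 ≡ 36; 3^6 ≡ 41 — none is 1, so 3 is a primitive root.
Hence the least primitive root of 43 is 3.

3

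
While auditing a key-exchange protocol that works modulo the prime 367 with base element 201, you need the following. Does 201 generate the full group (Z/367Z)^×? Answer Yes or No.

φ(367) = 367 − 1 = 366 = 2 · 3 · 61.
Test 201^(366/q) mod 367 for each prime factor q of 366:
201^183 ≡ 366 (mod 367)  [q = 2: ≢ 1 ✓]
201^122 ≡ 83 (mod 367)  [q = 3: ≢ 1 ✓]
201^6 ≡ 64 (mod 367)  [q = 61: ≢ 1 ✓]
None equal 1, so ord_367(201) = 366: 201 is a primitive root.

Yes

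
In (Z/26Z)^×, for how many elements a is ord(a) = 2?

φ(26) = φ(2)·φ(13) = 1·12 = 12 = 2^2 · 3.
In a cyclic group of order 12, there are φ(d) elements of order d for each divisor d of 12, and zero for non-divisors.
2 | 12, and φ(2) = 2 − 1 = 1.

1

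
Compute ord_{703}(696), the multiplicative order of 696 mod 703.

The order of 696 must divide φ(703) = φ(19·37) = (19−1)·(37−1) = 18·36 = 648 = 2^3 · 3^4.
Divisors of 648: 1, 2, 3, 4, 6, 8, 9, 12, 18, 24, 27, 36, 54, 72, 81, 108, 162, 216, 324, 648.
Check 696^d mod 703 for each divisor in increasing order:
696^1 ≡ 696 (mod 703)
696^2 ≡ 49 (mod 703)
696^3 ≡ 360 (mod 703)
696^4 ≡ 292 (mod 703)
696^6 ≡ 248 (mod 703)
696^8 ≡ 201 (mod 703)
696^9 ≡ 702 (mod 703)
696^12 ≡ 343 (mod 703)
696^18 ≡ 1 (mod 703) ✓
So ord_703(696) = 18.

18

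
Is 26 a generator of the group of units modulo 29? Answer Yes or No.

φ(29) = 29 − 1 = 28 = 2^2 · 7.
It suffices to check that the order of 26 is not a proper divisor of 28: compute 26^(28/q) for q ∈ {2, 7}.
26^14 ≡ 28 (mod 29)  [q = 2: ≢ 1 ✓]
26^4 ≡ 23 (mod 29)  [q = 7: ≢ 1 ✓]
None equal 1, so ord_29(26) = 28: 26 is a primitive root.

Yes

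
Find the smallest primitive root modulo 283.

3

φ(283) = 283 − 1 = 282 = 2 · 3 · 47.
Test candidates g = 2, 3, … against the prime factors q ∈ {2, 3, 47} of φ(283): g is a generator iff g^(282/q) ≢ 1 for every such q.
g = 2: 2^141 ≡ 282; 2^94 ≡ 1 — hits 1, so not a primitive root.
g = 3: 3^141 ≡ 282; 3^94 ≡ 238; 3^6 ≡ 163 — none is 1, so 3 is a primitive root.
Hence the least primitive root of 283 is 3.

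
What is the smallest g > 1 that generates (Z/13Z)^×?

φ(13) = 13 − 1 = 12 = 2^2 · 3.
g is a primitive root iff g^(12/q) ≢ 1 (mod 13) for each prime q ∈ {2, 3}.
g = 2: 2^6 ≡ 12; 2^4 ≡ 3 — none is 1, so 2 is a primitive root.
Hence the least primitive root of 13 is 2.

2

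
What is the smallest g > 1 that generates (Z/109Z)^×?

6

φ(109) = 109 − 1 = 108 = 2^2 · 3^3.
g is a primitive root iff g^(108/q) ≢ 1 (mod 109) for each prime q ∈ {2, 3}.
g = 2: 2^54 ≡ 108; 2^36 ≡ 1 — hits 1, so not a primitive root.
g = 3: 3^54 ≡ 1 — hits 1, so not a primitive root.
g = 4: 4^54 ≡ 1 — hits 1, so not a primitive root.
g = 5: 5^54 ≡ 1 — hits 1, so not a primitive root.
g = 6: 6^54 ≡ 108; 6^36 ≡ 63 — none is 1, so 6 is a primitive root.
The smallest primitive root modulo 109 is 6.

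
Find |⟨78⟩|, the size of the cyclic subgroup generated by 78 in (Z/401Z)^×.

200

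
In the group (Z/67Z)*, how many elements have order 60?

φ(67) = 67 − 1 = 66 = 2 · 3 · 11.
Since (Z/67Z)^× is cyclic of order 66, the number of elements of order d is φ(d) when d | 66 and 0 otherwise.
Since 60 ∤ 66, the count is 0.

0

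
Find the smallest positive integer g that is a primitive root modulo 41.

φ(41) = 41 − 1 = 40 = 2^3 · 5.
Test candidates g = 2, 3, … against the prime factors q ∈ {2, 5} of φ(41): g is a generator iff g^(40/q) ≢ 1 for every such q.
g = 2: 2^20 ≡ 1 — hits 1, so not a primitive root.
g = 3: 3^20 ≡ 40; 3^8 ≡ 1 — hits 1, so not a primitive root.
g = 4: 4^20 ≡ 1 — hits 1, so not a primitive root.
g = 5: 5^20 ≡ 1 — hits 1, so not a primitive root.
g = 6: 6^20 ≡ 40; 6^8 ≡ 10 — none is 1, so 6 is a primitive root.
The smallest primitive root modulo 41 is 6.

6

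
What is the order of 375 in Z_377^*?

84

By Lagrange's theorem, ord_377(375) divides φ(377) = φ(13·29) = (13−1)·(29−1) = 12·28 = 336 = 2^4 · 3 · 7.
Divisors of 336: 1, 2, 3, 4, 6, 7, 8, 12, 14, 16, 21, 24, 28, 42, 48, 56, 84, 112, 168, 336.
Evaluate successive powers at the divisors of 336:
375^1 ≡ 375
375^2 ≡ 4
375^3 ≡ 369
375^4 ≡ 16
375^6 ≡ 64
375^7 ≡ 249
375^8 ≡ 256
375^12 ≡ 326
375^14 ≡ 173
375^16 ≡ 315
375^21 ≡ 99
375^24 ≡ 339
375^28 ≡ 146
375^42 ≡ 376
375^48 ≡ 313
375^56 ≡ 204
375^84 ≡ 1
Hence ord(375) = 84.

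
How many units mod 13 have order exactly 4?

2

φ(13) = 13 − 1 = 12 = 2^2 · 3.
(Z/13Z)^× is cyclic (|G| = 12); a cyclic group of order m has exactly φ(d) elements of each order d | m, and none otherwise.
4 = 2^2 divides 12, and φ(4) = 2.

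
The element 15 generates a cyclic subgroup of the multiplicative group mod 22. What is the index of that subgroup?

Since 15 ∈ (Z/22Z)^×, its order divides φ(22) = φ(2)·φ(11) = 1·10 = 10 = 2 · 5.
Divisors of 10: 1, 2, 5, 10.
Compute 15^d (mod 22) for the divisors d until we hit 1:
15^1 ≡ 15 (mod 22)
15^2 ≡ 5 (mod 22)
15^5 ≡ 1 (mod 22) ✓
The order of 15 is 5, so the subgroup it generates has 5 elements.
The index is φ(22) / ord(15) = 10 / 5 = 2.

2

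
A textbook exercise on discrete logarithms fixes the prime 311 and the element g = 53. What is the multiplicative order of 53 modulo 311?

The order of 53 must divide φ(311) = 311 − 1 = 310 = 2 · 5 · 31.
Divisors of 310: 1, 2, 5, 10, 31, 62, 155, 310.
Check 53^d mod 311 for each divisor in increasing order:
53^1 ≡ 53
53^2 ≡ 10
53^5 ≡ 13
53^10 ≡ 169
53^31 ≡ 52
53^62 ≡ 216
53^155 ≡ 1
So ord_311(53) = 155.

155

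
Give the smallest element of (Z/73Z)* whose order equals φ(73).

5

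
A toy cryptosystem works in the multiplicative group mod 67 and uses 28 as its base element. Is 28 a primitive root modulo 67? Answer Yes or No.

Yes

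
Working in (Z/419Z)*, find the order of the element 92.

209

Since 92 ∈ (Z/419Z)^×, its order divides φ(419) = 419 − 1 = 418 = 2 · 11 · 19.
Divisors of 418: 1, 2, 11, 19, 22, 38, 209, 418.
Compute 92^d (mod 419) for the divisors d until we hit 1:
92^1 ≡ 92 (mod 419)
92^2 ≡ 84 (mod 419)
92^11 ≡ 306 (mod 419)
92^19 ≡ 152 (mod 419)
92^22 ≡ 199 (mod 419)
92^38 ≡ 59 (mod 419)
92^209 ≡ 1 (mod 419) ✓
The smallest such exponent is 209, so the order of 92 is 209.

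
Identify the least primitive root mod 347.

φ(347) = 347 − 1 = 346 = 2 · 173.
Test candidates g = 2, 3, … against the prime factors q ∈ {2, 173} of φ(347): g is a generator iff g^(346/q) ≢ 1 for every such q.
g = 2: 2^173 ≡ 346; 2^2 ≡ 4 — none is 1, so 2 is a primitive root.
So 2 is the smallest generator of (Z/347Z)^×.

2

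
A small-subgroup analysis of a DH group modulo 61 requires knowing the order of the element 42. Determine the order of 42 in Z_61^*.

The order of 42 must divide φ(61) = 61 − 1 = 60 = 2^2 · 3 · 5.
Divisors of 60: 1, 2, 3, 4, 5, 6, 10, 12, 15, 20, 30, 60.
Evaluate successive powers at the divisors of 60:
42^1 ≡ 42 (mod 61)
42^2 ≡ 56 (mod 61)
42^3 ≡ 34 (mod 61)
42^4 ≡ 25 (mod 61)
42^5 ≡ 13 (mod 61)
42^6 ≡ 58 (mod 61)
42^10 ≡ 47 (mod 61)
42^12 ≡ 9 (mod 61)
42^15 ≡ 1 (mod 61) ✓
The smallest such exponent is 15, so the order of 42 is 15.

15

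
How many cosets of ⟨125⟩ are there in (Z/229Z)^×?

6

Since 125 ∈ (Z/229Z)^×, its order divides φ(229) = 229 − 1 = 228 = 2^2 · 3 · 19.
Divisors of 228: 1, 2, 3, 4, 6, 12, 19, 38, 57, 76, 114, 228.
Check 125^d mod 229 for each divisor in increasing order:
125^1 ≡ 125 (mod 229)
125^2 ≡ 53 (mod 229)
125^3 ≡ 213 (mod 229)
125^4 ≡ 61 (mod 229)
125^6 ≡ 27 (mod 229)
125^12 ≡ 42 (mod 229)
125^19 ≡ 228 (mod 229)
125^38 ≡ 1 (mod 229) ✓
So ord_229(125) = 38, hence |⟨125⟩| = 38.
[(Z/229Z)^× : ⟨125⟩] = 228/38 = 6.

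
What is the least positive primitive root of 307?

5

φ(307) = 307 − 1 = 306 = 2 · 3^2 · 17.
g is a primitive root iff g^(306/q) ≢ 1 (mod 307) for each prime q ∈ {2, 3, 17}.
g = 2: 2^153 ≡ 306; 2^102 ≡ 1 — hits 1, so not a primitive root.
g = 3: 3^153 ≡ 306; 3^102 ≡ 1 — hits 1, so not a primitive root.
g = 4: 4^153 ≡ 1 — hits 1, so not a primitive root.
g = 5: 5^153 ≡ 306; 5^102 ≡ 289; 5^18 ≡ 81 — none is 1, so 5 is a primitive root.
So 5 is the smallest generator of (Z/307Z)^×.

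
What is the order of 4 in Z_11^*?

The order of 4 must divide φ(11) = 11 − 1 = 10 = 2 · 5.
Divisors of 10: 1, 2, 5, 10.
Compute 4^d (mod 11) for the divisors d until we hit 1:
4^1 ≡ 4
4^2 ≡ 5
4^5 ≡ 1
The smallest such exponent is 5, so the order of 4 is 5.

5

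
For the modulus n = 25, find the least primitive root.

2

φ(25) = φ(5^2) = 5·(5−1) = 20 = 2^2 · 5.
g is a primitive root iff g^(20/q) ≢ 1 (mod 25) for each prime q ∈ {2, 5}.
g = 2: 2^10 ≡ 24; 2^4 ≡ 16 — none is 1, so 2 is a primitive root.
The smallest primitive root modulo 25 is 2.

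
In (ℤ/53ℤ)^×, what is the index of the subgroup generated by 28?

4

Since 28 ∈ (Z/53Z)^×, its order divides φ(53) = 53 − 1 = 52 = 2^2 · 13.
Divisors of 52: 1, 2, 4, 13, 26, 52.
Compute 28^d (mod 53) for the divisors d until we hit 1:
28^1 ≡ 28 (mod 53)
28^2 ≡ 42 (mod 53)
28^4 ≡ 15 (mod 53)
28^13 ≡ 1 (mod 53) ✓
So ord_53(28) = 13, hence |⟨28⟩| = 13.
Index = |(Z/53Z)^×| / |⟨28⟩| = 52 / 13 = 4.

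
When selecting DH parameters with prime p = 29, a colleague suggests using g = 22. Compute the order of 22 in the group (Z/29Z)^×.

14

Since 22 ∈ (Z/29Z)^×, its order divides φ(29) = 29 − 1 = 28 = 2^2 · 7.
Divisors of 28: 1, 2, 4, 7, 14, 28.
Compute 22^d (mod 29) for the divisors d until we hit 1:
22^1 ≡ 22 (mod 29)
22^2 ≡ 20 (mod 29)
22^4 ≡ 23 (mod 29)
22^7 ≡ 28 (mod 29)
22^14 ≡ 1 (mod 29) ✓
The smallest such exponent is 14, so the order of 22 is 14.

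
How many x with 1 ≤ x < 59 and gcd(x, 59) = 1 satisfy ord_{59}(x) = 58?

28

φ(59) = 59 − 1 = 58 = 2 · 29.
In a cyclic group of order 58, there are φ(d) elements of order d for each divisor d of 58, and zero for non-divisors.
58 = 2 · 29 divides 58, and φ(58) = 28.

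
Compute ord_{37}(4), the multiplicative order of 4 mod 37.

18

By Lagrange's theorem, ord_37(4) divides φ(37) = 37 − 1 = 36 = 2^2 · 3^2.
Divisors of 36: 1, 2, 3, 4, 6, 9, 12, 18, 36.
Evaluate successive powers at the divisors of 36:
4^1 ≡ 4
4^2 ≡ 16
4^3 ≡ 27
4^4 ≡ 34
4^6 ≡ 26
4^9 ≡ 36
4^12 ≡ 10
4^18 ≡ 1
Hence ord(4) = 18.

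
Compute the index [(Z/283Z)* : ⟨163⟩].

6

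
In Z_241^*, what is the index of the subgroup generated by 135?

By Lagrange's theorem, ord_241(135) divides φ(241) = 241 − 1 = 240 = 2^4 · 3 · 5.
Divisors of 240: 1, 2, 3, 4, 5, 6, 8, 10, 12, 15, 16, 20, 24, 30, 40, 48, 60, 80, 120, 240.
Evaluate successive powers at the divisors of 240:
135^1 ≡ 135 (mod 241)
135^2 ≡ 150 (mod 241)
135^3 ≡ 6 (mod 241)
135^4 ≡ 87 (mod 241)
135^5 ≡ 177 (mod 241)
135^6 ≡ 36 (mod 241)
135^8 ≡ 98 (mod 241)
135^10 ≡ 240 (mod 241)
135^12 ≡ 91 (mod 241)
135^15 ≡ 64 (mod 241)
135^16 ≡ 205 (mod 241)
135^20 ≡ 1 (mod 241) ✓
Thus |⟨135⟩| = ord(135) = 20.
Index = |(Z/241Z)^×| / |⟨135⟩| = 240 / 20 = 12.

12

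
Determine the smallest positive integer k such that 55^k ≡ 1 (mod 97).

32

ord(55) | φ(97) = 97 − 1 = 96 = 2^5 · 3.
Divisors of 96: 1, 2, 3, 4, 6, 8, 12, 16, 24, 32, 48, 96.
Check 55^d mod 97 for each divisor in increasing order:
55^1 ≡ 55 (mod 97)
55^2 ≡ 18 (mod 97)
55^3 ≡ 20 (mod 97)
55^4 ≡ 33 (mod 97)
55^6 ≡ 12 (mod 97)
55^8 ≡ 22 (mod 97)
55^12 ≡ 47 (mod 97)
55^16 ≡ 96 (mod 97)
55^24 ≡ 75 (mod 97)
55^32 ≡ 1 (mod 97) ✓
Hence ord(55) = 32.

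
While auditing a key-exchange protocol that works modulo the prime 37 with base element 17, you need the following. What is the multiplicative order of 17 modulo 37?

36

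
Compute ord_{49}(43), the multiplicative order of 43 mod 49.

7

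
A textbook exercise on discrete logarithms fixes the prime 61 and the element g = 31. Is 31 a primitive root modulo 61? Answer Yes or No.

Yes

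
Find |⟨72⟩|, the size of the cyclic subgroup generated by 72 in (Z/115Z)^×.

By Lagrange's theorem, ord_115(72) divides φ(115) = φ(5·23) = (5−1)·(23−1) = 4·22 = 88 = 2^3 · 11.
Divisors of 88: 1, 2, 4, 8, 11, 22, 44, 88.
Test each divisor d:
72^1 ≡ 72 (mod 115)
72^2 ≡ 9 (mod 115)
72^4 ≡ 81 (mod 115)
72^8 ≡ 6 (mod 115)
72^11 ≡ 93 (mod 115)
72^22 ≡ 24 (mod 115)
72^44 ≡ 1 (mod 115) ✓
The smallest such exponent is 44, so the order of 72 is 44.

44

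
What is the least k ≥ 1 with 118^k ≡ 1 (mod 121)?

The order of 118 must divide φ(121) = φ(11^2) = 11·(11−1) = 110 = 2 · 5 · 11.
Divisors of 110: 1, 2, 5, 10, 11, 22, 55, 110.
Evaluate successive powers at the divisors of 110:
118^1 ≡ 118
118^2 ≡ 9
118^5 ≡ 120
118^10 ≡ 1
The smallest such exponent is 10, so the order of 118 is 10.

10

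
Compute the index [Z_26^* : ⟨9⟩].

Since 9 ∈ (Z/26Z)^×, its order divides φ(26) = φ(2)·φ(13) = 1·12 = 12 = 2^2 · 3.
Divisors of 12: 1, 2, 3, 4, 6, 12.
Check 9^d mod 26 for each divisor in increasing order:
9^1 ≡ 9 (mod 26)
9^2 ≡ 3 (mod 26)
9^3 ≡ 1 (mod 26) ✓
Thus |⟨9⟩| = ord(9) = 3.
The index is φ(26) / ord(9) = 12 / 3 = 4.

4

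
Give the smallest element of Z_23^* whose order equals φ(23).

5

φ(23) = 23 − 1 = 22 = 2 · 11.
g is a primitive root iff g^(22/q) ≢ 1 (mod 23) for each prime q ∈ {2, 11}.
g = 2: 2^11 ≡ 1 — hits 1, so not a primitive root.
g = 3: 3^11 ≡ 1 — hits 1, so not a primitive root.
g = 4: 4^11 ≡ 1 — hits 1, so not a primitive root.
g = 5: 5^11 ≡ 22; 5^2 ≡ 2 — none is 1, so 5 is a primitive root.
So 5 is the smallest generator of (Z/23Z)^×.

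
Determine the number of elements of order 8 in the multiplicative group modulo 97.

4

φ(97) = 97 − 1 = 96 = 2^5 · 3.
(Z/97Z)^× is cyclic (|G| = 96); a cyclic group of order m has exactly φ(d) elements of each order d | m, and none otherwise.
8 = 2^3 divides 96, and φ(8) = 4.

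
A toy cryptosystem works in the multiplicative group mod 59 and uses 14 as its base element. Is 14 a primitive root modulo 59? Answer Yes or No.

Yes

φ(59) = 59 − 1 = 58 = 2 · 29.
Test 14^(58/q) mod 59 for each prime factor q of 58:
14^29 ≡ 58 (mod 59)  [q = 2: ≢ 1 ✓]
14^2 ≡ 19 (mod 59)  [q = 29: ≢ 1 ✓]
None equal 1, so ord_59(14) = 58: 14 is a primitive root.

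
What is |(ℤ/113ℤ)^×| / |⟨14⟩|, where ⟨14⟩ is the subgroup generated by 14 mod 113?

4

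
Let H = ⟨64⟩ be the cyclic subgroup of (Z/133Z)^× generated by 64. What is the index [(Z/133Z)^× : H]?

36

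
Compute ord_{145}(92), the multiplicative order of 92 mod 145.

28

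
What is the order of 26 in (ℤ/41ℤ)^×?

40

ord(26) | φ(41) = 41 − 1 = 40 = 2^3 · 5.
Divisors of 40: 1, 2, 4, 5, 8, 10, 20, 40.
Check 26^d mod 41 for each divisor in increasing order:
26^1 ≡ 26 (mod 41)
26^2 ≡ 20 (mod 41)
26^4 ≡ 31 (mod 41)
26^5 ≡ 27 (mod 41)
26^8 ≡ 18 (mod 41)
26^10 ≡ 32 (mod 41)
26^20 ≡ 40 (mod 41)
26^40 ≡ 1 (mod 41) ✓
Hence ord(26) = 40.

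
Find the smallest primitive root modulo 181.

φ(181) = 181 − 1 = 180 = 2^2 · 3^2 · 5.
g is a primitive root iff g^(180/q) ≢ 1 (mod 181) for each prime q ∈ {2, 3, 5}.
g = 2: 2^90 ≡ 180; 2^60 ≡ 48; 2^36 ≡ 59 — none is 1, so 2 is a primitive root.
The smallest primitive root modulo 181 is 2.

2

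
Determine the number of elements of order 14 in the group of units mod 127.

6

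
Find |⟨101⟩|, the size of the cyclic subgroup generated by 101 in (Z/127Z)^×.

By Lagrange's theorem, ord_127(101) divides φ(127) = 127 − 1 = 126 = 2 · 3^2 · 7.
Divisors of 126: 1, 2, 3, 6, 7, 9, 14, 18, 21, 42, 63, 126.
Test each divisor d:
101^1 ≡ 101 (mod 127)
101^2 ≡ 41 (mod 127)
101^3 ≡ 77 (mod 127)
101^6 ≡ 87 (mod 127)
101^7 ≡ 24 (mod 127)
101^9 ≡ 95 (mod 127)
101^14 ≡ 68 (mod 127)
101^18 ≡ 8 (mod 127)
101^21 ≡ 108 (mod 127)
101^42 ≡ 107 (mod 127)
101^63 ≡ 126 (mod 127)
101^126 ≡ 1 (mod 127) ✓
Hence ord(101) = 126.

126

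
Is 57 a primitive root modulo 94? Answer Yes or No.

Yes

φ(94) = φ(2)·φ(47) = 1·46 = 46 = 2 · 23.
An element g generates (Z/94Z)^× iff g^(46/q) ≢ 1 (mod 94) for each prime q ∈ {2, 23}.
57^23 ≡ 93 (mod 94)  [q = 2: ≢ 1 ✓]
57^2 ≡ 53 (mod 94)  [q = 23: ≢ 1 ✓]
All checks pass, so 57 has order 46 and is a primitive root modulo 94.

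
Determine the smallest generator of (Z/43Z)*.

φ(43) = 43 − 1 = 42 = 2 · 3 · 7.
g is a primitive root iff g^(42/q) ≢ 1 (mod 43) for each prime q ∈ {2, 3, 7}.
g = 2: 2^21 ≡ 42; 2^14 ≡ 1 — hits 1, so not a primitive root.
g = 3: 3^21 ≡ 42; 3^14 ≡ 36; 3^6 ≡ 41 — none is 1, so 3 is a primitive root.
The smallest primitive root modulo 43 is 3.

3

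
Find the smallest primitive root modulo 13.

2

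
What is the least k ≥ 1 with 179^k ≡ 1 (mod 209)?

ord(179) | φ(209) = φ(11·19) = (11−1)·(19−1) = 10·18 = 180 = 2^2 · 3^2 · 5.
Divisors of 180: 1, 2, 3, 4, 5, 6, 9, 10, 12, 15, 18, 20, 30, 36, 45, 60, 90, 180.
Compute 179^d (mod 209) for the divisors d until we hit 1:
179^1 ≡ 179
179^2 ≡ 64
179^3 ≡ 170
179^4 ≡ 125
179^5 ≡ 12
179^6 ≡ 58
179^9 ≡ 37
179^10 ≡ 144
179^12 ≡ 20
179^15 ≡ 56
179^18 ≡ 115
179^20 ≡ 45
179^30 ≡ 1
Therefore the multiplicative order of 179 modulo 209 is 30.

30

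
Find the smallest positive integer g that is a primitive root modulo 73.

5

φ(73) = 73 − 1 = 72 = 2^3 · 3^2.
Test candidates g = 2, 3, … against the prime factors q ∈ {2, 3} of φ(73): g is a generator iff g^(72/q) ≢ 1 for every such q.
g = 2: 2^36 ≡ 1 — hits 1, so not a primitive root.
g = 3: 3^36 ≡ 1 — hits 1, so not a primitive root.
g = 4: 4^36 ≡ 1 — hits 1, so not a primitive root.
g = 5: 5^36 ≡ 72; 5^24 ≡ 8 — none is 1, so 5 is a primitive root.
Hence the least primitive root of 73 is 5.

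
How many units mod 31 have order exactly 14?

0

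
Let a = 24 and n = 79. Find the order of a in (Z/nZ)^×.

6

ord(24) | φ(79) = 79 − 1 = 78 = 2 · 3 · 13.
Divisors of 78: 1, 2, 3, 6, 13, 26, 39, 78.
Compute 24^d (mod 79) for the divisors d until we hit 1:
24^1 ≡ 24 (mod 79)
24^2 ≡ 23 (mod 79)
24^3 ≡ 78 (mod 79)
24^6 ≡ 1 (mod 79) ✓
Therefore the multiplicative order of 24 modulo 79 is 6.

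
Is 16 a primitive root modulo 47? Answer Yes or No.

No

φ(47) = 47 − 1 = 46 = 2 · 23.
16 is a primitive root mod 47 iff 16^(φ(47)/q) ≢ 1 for every prime q | φ(47), i.e. q ∈ {2, 23}.
16^23 ≡ 1 (mod 47)  [q = 2: ≡ 1 ✗]
16^2 ≡ 21 (mod 47)  [q = 23: ≢ 1 ✓]
16^23 ≡ 1 shows ord(16) | 23, strictly less than φ(47); not a primitive root.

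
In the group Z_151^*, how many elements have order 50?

20

φ(151) = 151 − 1 = 150 = 2 · 3 · 5^2.
(Z/151Z)^× is cyclic (|G| = 150); a cyclic group of order m has exactly φ(d) elements of each order d | m, and none otherwise.
50 = 2 · 5^2 divides 150, and φ(50) = 20.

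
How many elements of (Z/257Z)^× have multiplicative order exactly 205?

0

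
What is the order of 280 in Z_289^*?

The order of 280 must divide φ(289) = φ(17^2) = 17·(17−1) = 272 = 2^4 · 17.
Divisors of 272: 1, 2, 4, 8, 16, 17, 34, 68, 136, 272.
Check 280^d mod 289 for each divisor in increasing order:
280^1 ≡ 280
280^2 ≡ 81
280^4 ≡ 203
280^8 ≡ 171
280^16 ≡ 52
280^17 ≡ 110
280^34 ≡ 251
280^68 ≡ 288
280^136 ≡ 1
So ord_289(280) = 136.

136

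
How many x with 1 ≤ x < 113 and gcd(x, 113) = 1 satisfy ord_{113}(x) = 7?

φ(113) = 113 − 1 = 112 = 2^4 · 7.
Since (Z/113Z)^× is cyclic of order 112, the number of elements of order d is φ(d) when d | 112 and 0 otherwise.
7 | 112, and φ(7) = 7 − 1 = 6.

6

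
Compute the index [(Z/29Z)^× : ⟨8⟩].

1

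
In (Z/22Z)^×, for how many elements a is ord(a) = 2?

φ(22) = φ(2)·φ(11) = 1·10 = 10 = 2 · 5.
Since (Z/22Z)^× is cyclic of order 10, the number of elements of order d is φ(d) when d | 10 and 0 otherwise.
2 | 10, and φ(2) = 2 − 1 = 1.

1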